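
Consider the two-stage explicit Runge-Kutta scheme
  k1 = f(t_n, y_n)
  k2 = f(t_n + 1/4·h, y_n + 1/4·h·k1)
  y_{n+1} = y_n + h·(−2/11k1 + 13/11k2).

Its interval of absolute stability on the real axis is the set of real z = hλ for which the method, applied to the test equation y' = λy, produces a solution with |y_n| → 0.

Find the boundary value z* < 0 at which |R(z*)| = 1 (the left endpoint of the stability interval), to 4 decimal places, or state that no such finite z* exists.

z* = -3.3846.

On y'=λy, z=hλ:
  k1=λy_n ⇒ h·k1=z·y_n;  k2=λ(1+1/4z)y_n ⇒ h·k2=z(1+1/4z)y_n
  y_{n+1}/y_n = 1 − 2/11z + 13/11z(1+1/4z) = 1 + z + 13/44z²
  so R(z) = 1 + z + 13/44z².

Need |R(x)|<1, x<0.
x=-1.44: |R|=0.1727
R=1: x+13/44x²=0 ⇒ x=−44/13=-3.3846; min R=1−1/(4·13/44)=0.1538>−1
Confirm numerically:
  x=-2.014: |R|=0.18442 <1
  x=-1.731: |R|=0.15429 <1
  x=-1.401: |R|=0.17892 <1
  x=-3.982: |R|=1.70282 >1
  x=-3.954: |R|=1.66517 >1
  x=-3.624: |R|=1.25632 >1
Interval (-3.3846, 0).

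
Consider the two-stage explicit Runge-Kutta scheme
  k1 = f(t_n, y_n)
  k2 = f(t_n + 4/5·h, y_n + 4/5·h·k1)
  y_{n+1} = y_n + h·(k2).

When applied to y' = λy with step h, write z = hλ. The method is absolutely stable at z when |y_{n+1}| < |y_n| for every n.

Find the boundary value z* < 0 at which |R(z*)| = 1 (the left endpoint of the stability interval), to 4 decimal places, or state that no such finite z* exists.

Set f=λy, z=hλ:
  k1=λy_n ⇒ h·k1=z·y_n;  k2=λ(1+4/5z)y_n ⇒ h·k2=z(1+4/5z)y_n
  y_{n+1}/y_n = 1 + z(1+4/5z) = 1 + z + 4/5z²
  ⇒ R(z) = 1 + z + 4/5z².

Boundary: |R(x)|=1, x<0.
x=-0.44: |R|=0.7149
R=1: x+4/5x²=0 ⇒ x=−5/4=-1.2500; min R=1−1/(4·4/5)=0.6875>−1
Confirm numerically:
  x=-1.110: |R|=0.87568 <1
  x=-1.102: |R|=0.86952 <1
  x=-1.004: |R|=0.80241 <1
  x=-0.694: |R|=0.69131 <1
  x=-1.566: |R|=1.39588 >1
  x=-1.371: |R|=1.13271 >1
Interval (-1.2500, 0).

left endpoint -1.2500.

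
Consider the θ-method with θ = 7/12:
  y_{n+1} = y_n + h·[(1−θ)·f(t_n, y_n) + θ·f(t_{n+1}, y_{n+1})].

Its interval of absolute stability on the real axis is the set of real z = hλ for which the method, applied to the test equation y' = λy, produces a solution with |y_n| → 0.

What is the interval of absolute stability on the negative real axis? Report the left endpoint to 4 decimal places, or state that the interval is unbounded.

interval (−∞, 0).

With y'=λy (z=hλ):
  y_{n+1} = y_n + z·[5/12·y_n + 7/12·y_{n+1}] ⇒ (1 − 7/12z)y_{n+1} = (1 + 5/12z)y_n
  ⇒ R(z) = (1 + 5/12z)/(1 − 7/12z).

Solve |R(x)|<1 on ℝ⁻.
x=-1.61: |R|=0.1697
x=-2: |R|=0.0769
x=-10: |R|=0.4634
x=-100: |R|=0.6854
θ=7/12≥1/2 ⇒ |1+5/12x|<|1−7/12x| ∀x<0 ⇒ stable on all of ℝ⁻.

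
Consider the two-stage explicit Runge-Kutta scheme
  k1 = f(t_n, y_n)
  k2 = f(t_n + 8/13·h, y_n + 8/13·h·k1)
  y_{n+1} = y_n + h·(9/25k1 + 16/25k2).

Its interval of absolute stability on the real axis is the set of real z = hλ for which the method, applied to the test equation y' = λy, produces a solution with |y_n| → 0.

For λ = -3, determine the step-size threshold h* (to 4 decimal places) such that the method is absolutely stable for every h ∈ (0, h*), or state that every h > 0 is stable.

On y'=λy, z=hλ:
  k1=λy_n ⇒ h·k1=z·y_n;  k2=λ(1+8/13z)y_n ⇒ h·k2=z(1+8/13z)y_n
  y_{n+1}/y_n = 1 + 9/25z + 16/25z(1+8/13z) = 1 + z + 128/325z²
  Hence R(z) = 1 + z + 128/325z².

Solve |R(x)|<1 on ℝ⁻.
x=-0.43: |R|=0.6428
R=1: x+128/325x²=0 ⇒ x=−325/128=-2.5391; min R=1−1/(4·128/325)=0.3652>−1
Confirm numerically:
  x=-2.081: |R|=0.62457 <1
  x=-1.784: |R|=0.46948 <1
  x=-1.180: |R|=0.36839 <1
  x=-2.866: |R|=1.36903 >1
  x=-2.613: |R|=1.07609 >1
Stable set (-2.5391, 0).

(-2.5391,0); λ=-3 ⇒ h* = (325/128)/3 = 0.8464.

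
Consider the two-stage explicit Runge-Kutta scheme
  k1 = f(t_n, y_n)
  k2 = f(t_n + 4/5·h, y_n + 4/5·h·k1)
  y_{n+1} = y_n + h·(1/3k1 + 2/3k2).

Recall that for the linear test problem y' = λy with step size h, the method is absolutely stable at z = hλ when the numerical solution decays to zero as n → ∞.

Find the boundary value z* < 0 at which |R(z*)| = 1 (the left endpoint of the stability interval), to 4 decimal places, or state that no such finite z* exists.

left endpoint -1.8750.

Test eqn y'=λy, z=hλ:
  k1=λy_n ⇒ h·k1=z·y_n;  k2=λ(1+4/5z)y_n ⇒ h·k2=z(1+4/5z)y_n
  y_{n+1}/y_n = 1 + 1/3z + 2/3z(1+4/5z) = 1 + z + 8/15z²
  R(z) = 1 + z + 8/15z².

Need |R(x)|<1, x<0.
x=-0.96: |R|=0.5315
R=1: x+8/15x²=0 ⇒ x=−15/8=-1.8750; min R=1−1/(4·8/15)=0.5312>−1
Confirm numerically:
  x=-1.435: |R|=0.66325 <1
  x=-1.131: |R|=0.55122 <1
  x=-0.966: |R|=0.53168 <1
  x=-2.104: |R|=1.25697 >1
  x=-1.957: |R|=1.08559 >1
  x=-1.955: |R|=1.08341 >1
Interval (-1.8750, 0).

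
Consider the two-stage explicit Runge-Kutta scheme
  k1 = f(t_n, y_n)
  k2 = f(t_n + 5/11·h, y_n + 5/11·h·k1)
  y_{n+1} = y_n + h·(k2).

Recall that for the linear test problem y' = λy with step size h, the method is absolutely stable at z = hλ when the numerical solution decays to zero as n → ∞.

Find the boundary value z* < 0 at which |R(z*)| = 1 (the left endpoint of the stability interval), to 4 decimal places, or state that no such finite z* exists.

z* = -2.2000.

Test eqn y'=λy, z=hλ:
  k1=λy_n ⇒ h·k1=z·y_n;  k2=λ(1+5/11z)y_n ⇒ h·k2=z(1+5/11z)y_n
  y_{n+1}/y_n = 1 + z(1+5/11z) = 1 + z + 5/11z²
  so R(z) = 1 + z + 5/11z².

Find x<0 with |R(x)|<1.
x=-1.14: |R|=0.4507
R=1: x+5/11x²=0 ⇒ x=−11/5=-2.2000; min R=1−1/(4·5/11)=0.4500>−1
Confirm numerically:
  x=-1.792: |R|=0.66767 <1
  x=-1.651: |R|=0.58800 <1
  x=-0.977: |R|=0.45688 <1
  x=-0.970: |R|=0.45768 <1
  x=-2.373: |R|=1.18660 >1
  x=-2.246: |R|=1.04696 >1
Interval (-2.2000, 0).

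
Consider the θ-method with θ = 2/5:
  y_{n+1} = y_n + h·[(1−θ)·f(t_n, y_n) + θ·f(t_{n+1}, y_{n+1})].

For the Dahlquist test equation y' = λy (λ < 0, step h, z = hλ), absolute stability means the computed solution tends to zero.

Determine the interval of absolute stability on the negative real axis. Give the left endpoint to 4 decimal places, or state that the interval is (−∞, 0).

(-10.0000, 0).

Test eqn y'=λy, z=hλ:
  y_{n+1} = y_n + z·[3/5·y_n + 2/5·y_{n+1}] ⇒ (1 − 2/5z)y_{n+1} = (1 + 3/5z)y_n
  ⇒ R(z) = (1 + 3/5z)/(1 − 2/5z).

Solve |R(x)|<1 on ℝ⁻.
x=-0.61: |R|=0.5096
R=−1: 1+3/5x = −1+2/5x ⇒ -1/5x=2 ⇒ x=2/(-1/5)=-10.0000
Confirm numerically:
  x=-8.634: |R|=0.93866 <1
  x=-6.558: |R|=0.81000 <1
  x=-4.241: |R|=0.57284 <1
  x=-10.347: |R|=1.01351 >1
  x=-10.330: |R|=1.01286 >1
Stable set (-10.0000, 0).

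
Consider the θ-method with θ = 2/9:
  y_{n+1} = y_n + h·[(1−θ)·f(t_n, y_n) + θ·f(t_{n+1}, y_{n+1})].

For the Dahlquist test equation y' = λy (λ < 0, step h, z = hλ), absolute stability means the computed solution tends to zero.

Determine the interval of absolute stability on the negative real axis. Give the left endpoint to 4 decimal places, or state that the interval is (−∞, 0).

z∈(-3.6000,0).

Test eqn y'=λy, z=hλ:
  y_{n+1} = y_n + z·[7/9·y_n + 2/9·y_{n+1}] ⇒ (1 − 2/9z)y_{n+1} = (1 + 7/9z)y_n
  R(z) = (1 + 7/9z)/(1 − 2/9z).

Find x<0 with |R(x)|<1.
x=-0.69: |R|=0.4017
R=−1: 1+7/9x = −1+2/9x ⇒ -5/9x=2 ⇒ x=2/(-5/9)=-3.6000
Confirm numerically:
  x=-3.500: |R|=0.96875 <1
  x=-3.368: |R|=0.92628 <1
  x=-2.881: |R|=0.75647 <1
  x=-1.964: |R|=0.36726 <1
  x=-4.106: |R|=1.14699 >1
  x=-3.877: |R|=1.08267 >1
  x=-3.825: |R|=1.06757 >1
Stable set (-3.6000, 0).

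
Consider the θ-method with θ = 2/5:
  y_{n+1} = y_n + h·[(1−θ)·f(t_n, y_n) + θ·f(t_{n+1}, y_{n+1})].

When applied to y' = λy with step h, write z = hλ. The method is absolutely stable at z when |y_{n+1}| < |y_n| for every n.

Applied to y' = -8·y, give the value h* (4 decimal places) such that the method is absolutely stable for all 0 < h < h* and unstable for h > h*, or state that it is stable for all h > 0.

(-10.0000,0); λ=-8 ⇒ h* = (10)/8 = 1.2500.

Test eqn y'=λy, z=hλ:
  y_{n+1} = y_n + z·[3/5·y_n + 2/5·y_{n+1}] ⇒ (1 − 2/5z)y_{n+1} = (1 + 3/5z)y_n
  R(z) = (1 + 3/5z)/(1 − 2/5z).

Solve |R(x)|<1 on ℝ⁻.
x=-0.55: |R|=0.5492
R=−1: 1+3/5x = −1+2/5x ⇒ -1/5x=2 ⇒ x=2/(-1/5)=-10.0000
Confirm numerically:
  x=-8.710: |R|=0.94246 <1
  x=-7.792: |R|=0.89273 <1
  x=-6.763: |R|=0.82527 <1
  x=-10.488: |R|=1.01879 >1
  x=-10.393: |R|=1.01524 >1
  x=-10.065: |R|=1.00259 >1
Stable set (-10.0000, 0).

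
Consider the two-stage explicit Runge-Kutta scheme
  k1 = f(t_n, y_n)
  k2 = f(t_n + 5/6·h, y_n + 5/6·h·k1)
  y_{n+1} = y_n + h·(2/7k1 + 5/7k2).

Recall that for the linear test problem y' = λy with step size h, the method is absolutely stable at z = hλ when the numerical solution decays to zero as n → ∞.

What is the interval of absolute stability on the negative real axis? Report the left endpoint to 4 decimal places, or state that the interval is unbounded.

Test eqn y'=λy, z=hλ:
  k1=λy_n ⇒ h·k1=z·y_n;  k2=λ(1+5/6z)y_n ⇒ h·k2=z(1+5/6z)y_n
  y_{n+1}/y_n = 1 + 2/7z + 5/7z(1+5/6z) = 1 + z + 25/42z²
  so R(z) = 1 + z + 25/42z².

Solve |R(x)|<1 on ℝ⁻.
x=-1.65: |R|=0.9705
R=1: x+25/42x²=0 ⇒ x=−42/25=-1.6800; min R=1−1/(4·25/42)=0.5800>−1
Confirm numerically:
  x=-1.240: |R|=0.67524 <1
  x=-0.945: |R|=0.58656 <1
  x=-0.771: |R|=0.58283 <1
  x=-0.721: |R|=0.58843 <1
  x=-2.020: |R|=1.40881 >1
  x=-1.751: |R|=1.07400 >1
Stable set (-1.6800, 0).

(-1.6800, 0).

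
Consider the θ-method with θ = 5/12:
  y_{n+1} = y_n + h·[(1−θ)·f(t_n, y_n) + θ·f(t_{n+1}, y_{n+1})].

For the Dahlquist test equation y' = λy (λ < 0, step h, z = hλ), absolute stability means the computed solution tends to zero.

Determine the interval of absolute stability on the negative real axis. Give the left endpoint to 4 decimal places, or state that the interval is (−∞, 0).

With y'=λy (z=hλ):
  y_{n+1} = y_n + z·[7/12·y_n + 5/12·y_{n+1}] ⇒ (1 − 5/12z)y_{n+1} = (1 + 7/12z)y_n
  R(z) = (1 + 7/12z)/(1 − 5/12z).

Find x<0 with |R(x)|<1.
x=-0.93: |R|=0.3297
R=−1: 1+7/12x = −1+5/12x ⇒ -1/6x=2 ⇒ x=2/(-1/6)=-12.0000
Confirm numerically:
  x=-10.581: |R|=0.95627 <1
  x=-7.154: |R|=0.79711 <1
  x=-6.541: |R|=0.75578 <1
  x=-12.585: |R|=1.01562 >1
  x=-12.320: |R|=1.00870 >1
So |R|<1 on (-12.0000, 0).

(-12.0000, 0).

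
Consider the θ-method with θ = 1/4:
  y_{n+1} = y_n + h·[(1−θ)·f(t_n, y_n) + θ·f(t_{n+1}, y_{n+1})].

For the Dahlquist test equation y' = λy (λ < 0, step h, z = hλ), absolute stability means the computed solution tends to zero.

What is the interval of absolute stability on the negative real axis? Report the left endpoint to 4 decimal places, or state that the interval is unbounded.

Test eqn y'=λy, z=hλ:
  y_{n+1} = y_n + z·[3/4·y_n + 1/4·y_{n+1}] ⇒ (1 − 1/4z)y_{n+1} = (1 + 3/4z)y_n
  so R(z) = (1 + 3/4z)/(1 − 1/4z).

Solve |R(x)|<1 on ℝ⁻.
x=-0.71: |R|=0.3970
R=−1: 1+3/4x = −1+1/4x ⇒ -1/2x=2 ⇒ x=2/(-1/2)=-4.0000
Confirm numerically:
  x=-3.936: |R|=0.98387 <1
  x=-2.787: |R|=0.64255 <1
  x=-2.548: |R|=0.55651 <1
  x=-1.706: |R|=0.19593 <1
  x=-4.599: |R|=1.13932 >1
  x=-4.270: |R|=1.06530 >1
So |R|<1 on (-4.0000, 0).

(-4.0000, 0).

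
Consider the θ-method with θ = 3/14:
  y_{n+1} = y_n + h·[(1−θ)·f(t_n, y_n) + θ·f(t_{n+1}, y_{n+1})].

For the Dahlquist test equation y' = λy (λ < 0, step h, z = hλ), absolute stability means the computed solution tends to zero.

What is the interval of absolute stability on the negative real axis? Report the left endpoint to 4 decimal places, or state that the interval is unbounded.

With y'=λy (z=hλ):
  y_{n+1} = y_n + z·[11/14·y_n + 3/14·y_{n+1}] ⇒ (1 − 3/14z)y_{n+1} = (1 + 11/14z)y_n
  so R(z) = (1 + 11/14z)/(1 − 3/14z).

Find x<0 with |R(x)|<1.
x=-1.47: |R|=0.1179
R=−1: 1+11/14x = −1+3/14x ⇒ -4/7x=2 ⇒ x=2/(-4/7)=-3.5000
Confirm numerically:
  x=-2.251: |R|=0.51853 <1
  x=-1.956: |R|=0.37830 <1
  x=-1.679: |R|=0.23475 <1
  x=-4.066: |R|=1.17284 >1
  x=-3.960: |R|=1.14219 >1
So |R|<1 on (-3.5000, 0).

(-3.5000, 0).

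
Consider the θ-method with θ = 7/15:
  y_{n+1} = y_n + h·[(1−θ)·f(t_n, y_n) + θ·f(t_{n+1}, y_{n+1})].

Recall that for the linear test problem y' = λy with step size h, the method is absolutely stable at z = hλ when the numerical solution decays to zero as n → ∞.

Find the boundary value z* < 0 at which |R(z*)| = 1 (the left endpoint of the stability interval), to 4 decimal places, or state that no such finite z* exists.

left endpoint -30.0000.

Set f=λy, z=hλ:
  y_{n+1} = y_n + z·[8/15·y_n + 7/15·y_{n+1}] ⇒ (1 − 7/15z)y_{n+1} = (1 + 8/15z)y_n
  so R(z) = (1 + 8/15z)/(1 − 7/15z).

Find x<0 with |R(x)|<1.
x=-0.67: |R|=0.4896
R=−1: 1+8/15x = −1+7/15x ⇒ -1/15x=2 ⇒ x=2/(-1/15)=-30.0000
Confirm numerically:
  x=-26.242: |R|=0.98109 <1
  x=-21.495: |R|=0.94860 <1
  x=-19.238: |R|=0.92809 <1
  x=-14.425: |R|=0.86570 <1
  x=-30.538: |R|=1.00235 >1
  x=-30.127: |R|=1.00056 >1
  x=-30.069: |R|=1.00031 >1
So |R|<1 on (-30.0000, 0).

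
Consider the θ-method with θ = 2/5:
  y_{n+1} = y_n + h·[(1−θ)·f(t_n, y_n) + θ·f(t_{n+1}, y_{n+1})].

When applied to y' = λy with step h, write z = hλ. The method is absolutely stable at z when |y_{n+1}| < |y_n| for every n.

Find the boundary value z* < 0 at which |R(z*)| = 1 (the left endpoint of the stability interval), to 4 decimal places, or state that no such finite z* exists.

Set f=λy, z=hλ:
  y_{n+1} = y_n + z·[3/5·y_n + 2/5·y_{n+1}] ⇒ (1 − 2/5z)y_{n+1} = (1 + 3/5z)y_n
  Hence R(z) = (1 + 3/5z)/(1 − 2/5z).

Find x<0 with |R(x)|<1.
x=-1.14: |R|=0.2170
R=−1: 1+3/5x = −1+2/5x ⇒ -1/5x=2 ⇒ x=2/(-1/5)=-10.0000
Confirm numerically:
  x=-8.660: |R|=0.93996 <1
  x=-8.037: |R|=0.90685 <1
  x=-7.084: |R|=0.84787 <1
  x=-4.058: |R|=0.54697 <1
  x=-10.346: |R|=1.01347 >1
  x=-10.110: |R|=1.00436 >1
So |R|<1 on (-10.0000, 0).

left endpoint -10.0000.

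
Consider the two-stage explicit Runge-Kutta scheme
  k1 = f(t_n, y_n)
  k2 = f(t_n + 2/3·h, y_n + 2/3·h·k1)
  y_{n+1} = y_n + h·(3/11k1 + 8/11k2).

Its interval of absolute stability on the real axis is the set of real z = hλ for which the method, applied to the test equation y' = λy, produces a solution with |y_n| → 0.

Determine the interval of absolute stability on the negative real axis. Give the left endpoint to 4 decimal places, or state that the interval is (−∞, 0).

With y'=λy (z=hλ):
  k1=λy_n ⇒ h·k1=z·y_n;  k2=λ(1+2/3z)y_n ⇒ h·k2=z(1+2/3z)y_n
  y_{n+1}/y_n = 1 + 3/11z + 8/11z(1+2/3z) = 1 + z + 16/33z²
  R(z) = 1 + z + 16/33z².

Solve |R(x)|<1 on ℝ⁻.
x=-1.71: |R|=0.7077
R=1: x+16/33x²=0 ⇒ x=−33/16=-2.0625; min R=1−1/(4·16/33)=0.4844>−1
Confirm numerically:
  x=-1.651: |R|=0.67060 <1
  x=-1.128: |R|=0.48891 <1
  x=-1.081: |R|=0.48558 <1
  x=-2.656: |R|=1.76428 >1
  x=-2.551: |R|=1.60420 >1
  x=-2.137: |R|=1.07719 >1
Stable set (-2.0625, 0).

z∈(-2.0625,0).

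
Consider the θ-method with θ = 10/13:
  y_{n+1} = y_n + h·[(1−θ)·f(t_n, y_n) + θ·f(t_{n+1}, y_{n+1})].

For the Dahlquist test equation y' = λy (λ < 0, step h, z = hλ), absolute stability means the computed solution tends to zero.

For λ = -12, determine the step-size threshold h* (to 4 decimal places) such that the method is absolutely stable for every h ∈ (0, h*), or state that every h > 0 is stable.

With y'=λy (z=hλ):
  y_{n+1} = y_n + z·[3/13·y_n + 10/13·y_{n+1}] ⇒ (1 − 10/13z)y_{n+1} = (1 + 3/13z)y_n
  R(z) = (1 + 3/13z)/(1 − 10/13z).

Solve |R(x)|<1 on ℝ⁻.
x=-1.2: |R|=0.3760
x=-2: |R|=0.2121
x=-10: |R|=0.1504
x=-100: |R|=0.2833
θ=10/13≥1/2 ⇒ |1+3/13x|<|1−10/13x| ∀x<0 ⇒ unbounded interval.

interval (−∞, 0). Any h>0 works for λ=-12.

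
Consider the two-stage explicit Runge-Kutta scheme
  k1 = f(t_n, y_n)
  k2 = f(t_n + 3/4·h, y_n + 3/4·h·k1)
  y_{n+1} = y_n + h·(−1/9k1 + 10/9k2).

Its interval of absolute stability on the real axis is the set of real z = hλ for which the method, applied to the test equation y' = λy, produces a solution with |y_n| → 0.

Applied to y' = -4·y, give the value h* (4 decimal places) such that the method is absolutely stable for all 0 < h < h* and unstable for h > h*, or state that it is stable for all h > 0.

On y'=λy, z=hλ:
  k1=λy_n ⇒ h·k1=z·y_n;  k2=λ(1+3/4z)y_n ⇒ h·k2=z(1+3/4z)y_n
  y_{n+1}/y_n = 1 − 1/9z + 10/9z(1+3/4z) = 1 + z + 5/6z²
  Hence R(z) = 1 + z + 5/6z².

Solve |R(x)|<1 on ℝ⁻.
x=-0.96: |R|=0.8080
R=1: x+5/6x²=0 ⇒ x=−6/5=-1.2000; min R=1−1/(4·5/6)=0.7000>−1
Confirm numerically:
  x=-0.860: |R|=0.75633 <1
  x=-0.672: |R|=0.70432 <1
  x=-0.642: |R|=0.70147 <1
  x=-1.710: |R|=1.72675 >1
  x=-1.509: |R|=1.38857 >1
So |R|<1 on (-1.2000, 0).

(-1.2000,0); λ=-4 ⇒ h* = (6/5)/4 = 0.3000.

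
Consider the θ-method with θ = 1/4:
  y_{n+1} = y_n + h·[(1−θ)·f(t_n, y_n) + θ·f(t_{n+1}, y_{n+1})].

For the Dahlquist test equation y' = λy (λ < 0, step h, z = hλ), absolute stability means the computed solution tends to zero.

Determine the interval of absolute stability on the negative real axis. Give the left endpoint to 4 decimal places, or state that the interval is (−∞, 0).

Set f=λy, z=hλ:
  y_{n+1} = y_n + z·[3/4·y_n + 1/4·y_{n+1}] ⇒ (1 − 1/4z)y_{n+1} = (1 + 3/4z)y_n
  so R(z) = (1 + 3/4z)/(1 − 1/4z).

Solve |R(x)|<1 on ℝ⁻.
x=-1.79: |R|=0.2366
R=−1: 1+3/4x = −1+1/4x ⇒ -1/2x=2 ⇒ x=2/(-1/2)=-4.0000
Confirm numerically:
  x=-3.100: |R|=0.74648 <1
  x=-2.894: |R|=0.67914 <1
  x=-2.846: |R|=0.66287 <1
  x=-2.219: |R|=0.42724 <1
  x=-4.125: |R|=1.03077 >1
  x=-4.022: |R|=1.00548 >1
Stable set (-4.0000, 0).

(-4.0000, 0).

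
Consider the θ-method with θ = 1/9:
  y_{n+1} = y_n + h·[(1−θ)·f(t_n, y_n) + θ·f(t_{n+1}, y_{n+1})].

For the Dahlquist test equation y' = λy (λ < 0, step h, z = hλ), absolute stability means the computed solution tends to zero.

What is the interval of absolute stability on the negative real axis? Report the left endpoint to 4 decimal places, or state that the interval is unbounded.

Set f=λy, z=hλ:
  y_{n+1} = y_n + z·[8/9·y_n + 1/9·y_{n+1}] ⇒ (1 − 1/9z)y_{n+1} = (1 + 8/9z)y_n
  Hence R(z) = (1 + 8/9z)/(1 − 1/9z).

Solve |R(x)|<1 on ℝ⁻.
x=-1.55: |R|=0.3223
R=−1: 1+8/9x = −1+1/9x ⇒ -7/9x=2 ⇒ x=2/(-7/9)=-2.5714
Confirm numerically:
  x=-2.112: |R|=0.71058 <1
  x=-1.969: |R|=0.61555 <1
  x=-1.949: |R|=0.60206 <1
  x=-1.402: |R|=0.21304 <1
  x=-3.084: |R|=1.29692 >1
  x=-3.017: |R|=1.25955 >1
Stable set (-2.5714, 0).

z∈(-2.5714,0).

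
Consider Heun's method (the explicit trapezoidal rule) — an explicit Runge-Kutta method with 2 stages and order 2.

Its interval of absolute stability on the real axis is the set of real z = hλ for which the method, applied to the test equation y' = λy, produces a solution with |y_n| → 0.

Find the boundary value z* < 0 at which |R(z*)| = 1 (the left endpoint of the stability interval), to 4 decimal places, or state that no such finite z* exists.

Set f=λy, z=hλ:
  order 2, 2-stage ⇒ R(z)=1+z+z^2/2
  (e.g. R(-1.59)=0.67405, |R|=0.67405)

Need |R(x)|<1, x<0.
x=-1.59: |R|=0.6741
|R(-1.6)|=0.6800 |R(-0.94)|=0.5018 |R(-0.56)|=0.5968
Bisect:
  x_lo=-2.7636 |R|=2.0552  x_hi=-0.0721 |R|=0.9305
  mid=-1.41789 |R|=0.58731 →hi
  mid=-2.09076 |R|=1.09488 →lo
  mid=-1.75432 |R|=0.78450 →hi
  mid=-1.92254 |R|=0.92554 →hi
  mid=-2.00665 |R|=1.00667 →lo
  mid=-1.96459 |R|=0.96522 →hi
  mid=-1.98562 |R|=0.98573 →hi
  mid=-1.99614 |R|=0.99614 →hi
  ...
  [-2.00008,-1.99991] ⇒ x*=-2.0000
So |R|<1 on (-2.0000, 0).

z* = -2.0000.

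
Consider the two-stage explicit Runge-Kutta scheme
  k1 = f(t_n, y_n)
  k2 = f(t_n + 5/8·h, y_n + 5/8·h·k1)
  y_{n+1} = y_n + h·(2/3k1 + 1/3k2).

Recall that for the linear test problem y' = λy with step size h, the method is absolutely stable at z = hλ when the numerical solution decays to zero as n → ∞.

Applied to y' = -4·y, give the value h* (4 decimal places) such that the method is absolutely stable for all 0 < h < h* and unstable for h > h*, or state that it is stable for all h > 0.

(-4.8000,0); λ=-4 ⇒ h* = (24/5)/4 = 1.2000.

Set f=λy, z=hλ:
  k1=λy_n ⇒ h·k1=z·y_n;  k2=λ(1+5/8z)y_n ⇒ h·k2=z(1+5/8z)y_n
  y_{n+1}/y_n = 1 + 2/3z + 1/3z(1+5/8z) = 1 + z + 5/24z²
  R(z) = 1 + z + 5/24z².

Find x<0 with |R(x)|<1.
x=-1.78: |R|=0.1199
R=1: x+5/24x²=0 ⇒ x=−24/5=-4.8000; min R=1−1/(4·5/24)=-0.2000>−1
Confirm numerically:
  x=-4.445: |R|=0.67126 <1
  x=-3.978: |R|=0.31877 <1
  x=-2.783: |R|=0.16944 <1
  x=-5.338: |R|=1.59830 >1
  x=-5.154: |R|=1.38011 >1
So |R|<1 on (-4.8000, 0).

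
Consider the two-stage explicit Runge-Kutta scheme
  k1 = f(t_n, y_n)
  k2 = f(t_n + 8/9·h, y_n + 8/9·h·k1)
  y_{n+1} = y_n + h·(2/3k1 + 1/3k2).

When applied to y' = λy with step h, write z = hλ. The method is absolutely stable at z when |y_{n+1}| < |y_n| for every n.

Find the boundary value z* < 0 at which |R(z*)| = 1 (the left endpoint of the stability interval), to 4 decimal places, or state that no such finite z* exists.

Test eqn y'=λy, z=hλ:
  k1=λy_n ⇒ h·k1=z·y_n;  k2=λ(1+8/9z)y_n ⇒ h·k2=z(1+8/9z)y_n
  y_{n+1}/y_n = 1 + 2/3z + 1/3z(1+8/9z) = 1 + z + 8/27z²
  R(z) = 1 + z + 8/27z².

Solve |R(x)|<1 on ℝ⁻.
x=-0.32: |R|=0.7103
R=1: x+8/27x²=0 ⇒ x=−27/8=-3.3750; min R=1−1/(4·8/27)=0.1562>−1
Confirm numerically:
  x=-3.223: |R|=0.85485 <1
  x=-2.860: |R|=0.56359 <1
  x=-1.587: |R|=0.15924 <1
  x=-3.679: |R|=1.33138 >1
  x=-3.631: |R|=1.27542 >1
  x=-3.454: |R|=1.08085 >1
So |R|<1 on (-3.3750, 0).

z* = -3.3750.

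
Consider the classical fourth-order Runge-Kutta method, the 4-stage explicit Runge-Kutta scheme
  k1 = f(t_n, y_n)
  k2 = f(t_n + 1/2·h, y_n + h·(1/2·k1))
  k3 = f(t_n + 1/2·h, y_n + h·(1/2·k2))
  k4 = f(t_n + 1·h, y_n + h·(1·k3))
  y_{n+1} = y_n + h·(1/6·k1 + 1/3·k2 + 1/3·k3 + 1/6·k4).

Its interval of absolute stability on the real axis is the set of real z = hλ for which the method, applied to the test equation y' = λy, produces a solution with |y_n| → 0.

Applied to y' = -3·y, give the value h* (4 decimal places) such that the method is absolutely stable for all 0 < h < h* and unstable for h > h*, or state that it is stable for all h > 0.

Test eqn y'=λy, z=hλ:
  order 4, 4-stage ⇒ R(z)=1+z+z^2/2+z^3/6+z^4/24
  (e.g. R(-1.14)=0.33325, |R|=0.33325)

Find x<0 with |R(x)|<1.
x=-1.14: |R|=0.3332
|R(-2.2)|=0.4214 |R(-2.16)|=0.4002 |R(-2.14)|=0.3903
Bisect:
  x_lo=-3.1530 |R|=1.7114  x_hi=-0.1157 |R|=0.8907
  mid=-1.63435 |R|=0.27090 →hi
  mid=-2.39366 |R|=0.55320 →hi
  mid=-2.77331 |R|=0.98209 →hi
  mid=-2.96314 |R|=1.30296 →lo
  mid=-2.86823 |R|=1.13241 →lo
  mid=-2.82077 |R|=1.05482 →lo
  mid=-2.79704 |R|=1.01786 →lo
  mid=-2.78518 |R|=0.99982 →hi
  ...
  [-2.78536,-2.78518] ⇒ x*=-2.7853
Interval (-2.7853, 0).

(-2.7853,0); λ=-3 ⇒ h* = 0.9284.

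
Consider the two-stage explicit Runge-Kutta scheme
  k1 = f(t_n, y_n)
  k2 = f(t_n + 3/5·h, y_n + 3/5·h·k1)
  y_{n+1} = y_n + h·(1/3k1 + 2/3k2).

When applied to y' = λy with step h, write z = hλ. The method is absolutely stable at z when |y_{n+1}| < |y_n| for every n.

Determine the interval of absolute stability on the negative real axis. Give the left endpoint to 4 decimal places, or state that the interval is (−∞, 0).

Test eqn y'=λy, z=hλ:
  k1=λy_n ⇒ h·k1=z·y_n;  k2=λ(1+3/5z)y_n ⇒ h·k2=z(1+3/5z)y_n
  y_{n+1}/y_n = 1 + 1/3z + 2/3z(1+3/5z) = 1 + z + 2/5z²
  so R(z) = 1 + z + 2/5z².

Need |R(x)|<1, x<0.
x=-1.14: |R|=0.3798
R=1: x+2/5x²=0 ⇒ x=−5/2=-2.5000; min R=1−1/(4·2/5)=0.3750>−1
Confirm numerically:
  x=-2.226: |R|=0.75603 <1
  x=-2.027: |R|=0.61649 <1
  x=-1.431: |R|=0.38810 <1
  x=-1.046: |R|=0.39165 <1
  x=-3.078: |R|=1.71163 >1
  x=-2.740: |R|=1.26304 >1
Interval (-2.5000, 0).

z∈(-2.5000,0).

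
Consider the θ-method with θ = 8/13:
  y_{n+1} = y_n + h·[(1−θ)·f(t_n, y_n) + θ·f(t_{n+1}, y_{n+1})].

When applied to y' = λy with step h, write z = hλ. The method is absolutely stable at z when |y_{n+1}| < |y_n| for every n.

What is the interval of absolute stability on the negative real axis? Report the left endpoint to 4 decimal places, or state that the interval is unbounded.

unbounded; (−∞, 0).

Set f=λy, z=hλ:
  y_{n+1} = y_n + z·[5/13·y_n + 8/13·y_{n+1}] ⇒ (1 − 8/13z)y_{n+1} = (1 + 5/13z)y_n
  R(z) = (1 + 5/13z)/(1 − 8/13z).

Solve |R(x)|<1 on ℝ⁻.
x=-0.64: |R|=0.5408
x=-2: |R|=0.1034
x=-10: |R|=0.3978
x=-100: |R|=0.5990
θ=8/13≥1/2 ⇒ |1+5/13x|<|1−8/13x| ∀x<0 ⇒ stable on all of ℝ⁻.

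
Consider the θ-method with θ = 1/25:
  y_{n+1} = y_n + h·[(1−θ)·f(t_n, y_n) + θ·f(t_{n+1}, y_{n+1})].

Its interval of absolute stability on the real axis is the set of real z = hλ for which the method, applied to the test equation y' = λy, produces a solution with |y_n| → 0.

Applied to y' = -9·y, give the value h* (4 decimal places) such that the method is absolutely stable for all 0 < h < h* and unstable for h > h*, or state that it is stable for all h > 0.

(-2.1739,0); λ=-9 ⇒ h* = (50/23)/9 = 0.2415.

Test eqn y'=λy, z=hλ:
  y_{n+1} = y_n + z·[24/25·y_n + 1/25·y_{n+1}] ⇒ (1 − 1/25z)y_{n+1} = (1 + 24/25z)y_n
  ⇒ R(z) = (1 + 24/25z)/(1 − 1/25z).

Need |R(x)|<1, x<0.
x=-0.69: |R|=0.3285
R=−1: 1+24/25x = −1+1/25x ⇒ -23/25x=2 ⇒ x=2/(-23/25)=-2.1739
Confirm numerically:
  x=-1.949: |R|=0.80804 <1
  x=-1.391: |R|=0.31768 <1
  x=-1.238: |R|=0.17959 <1
  x=-1.133: |R|=0.08388 <1
  x=-2.694: |R|=1.43193 >1
  x=-2.434: |R|=1.21805 >1
  x=-2.259: |R|=1.07179 >1
Interval (-2.1739, 0).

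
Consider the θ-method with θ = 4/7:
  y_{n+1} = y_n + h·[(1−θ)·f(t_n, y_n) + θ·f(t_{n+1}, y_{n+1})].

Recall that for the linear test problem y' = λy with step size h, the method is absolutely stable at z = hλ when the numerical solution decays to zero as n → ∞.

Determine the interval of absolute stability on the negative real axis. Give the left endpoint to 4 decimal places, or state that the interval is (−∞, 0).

(−∞, 0) — no finite endpoint.

Set f=λy, z=hλ:
  y_{n+1} = y_n + z·[3/7·y_n + 4/7·y_{n+1}] ⇒ (1 − 4/7z)y_{n+1} = (1 + 3/7z)y_n
  so R(z) = (1 + 3/7z)/(1 − 4/7z).

Boundary: |R(x)|=1, x<0.
x=-0.94: |R|=0.3885
x=-2: |R|=0.0667
x=-10: |R|=0.4894
x=-100: |R|=0.7199
θ=4/7≥1/2 ⇒ |1+3/7x|<|1−4/7x| ∀x<0 ⇒ stable on all of ℝ⁻.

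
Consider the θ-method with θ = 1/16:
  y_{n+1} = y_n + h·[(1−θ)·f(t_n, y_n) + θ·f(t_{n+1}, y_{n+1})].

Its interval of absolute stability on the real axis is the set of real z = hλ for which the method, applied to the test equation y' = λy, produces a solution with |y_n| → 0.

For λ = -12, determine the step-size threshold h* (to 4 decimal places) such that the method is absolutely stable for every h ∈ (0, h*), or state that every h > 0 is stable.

On y'=λy, z=hλ:
  y_{n+1} = y_n + z·[15/16·y_n + 1/16·y_{n+1}] ⇒ (1 − 1/16z)y_{n+1} = (1 + 15/16z)y_n
  so R(z) = (1 + 15/16z)/(1 − 1/16z).

Boundary: |R(x)|=1, x<0.
x=-0.55: |R|=0.4683
R=−1: 1+15/16x = −1+1/16x ⇒ -7/8x=2 ⇒ x=2/(-7/8)=-2.2857
Confirm numerically:
  x=-1.998: |R|=0.77620 <1
  x=-1.869: |R|=0.67351 <1
  x=-1.123: |R|=0.04935 <1
  x=-1.031: |R|=0.03141 <1
  x=-2.825: |R|=1.40106 >1
  x=-2.566: |R|=1.21135 >1
  x=-2.412: |R|=1.09602 >1
So |R|<1 on (-2.2857, 0).

(-2.2857,0); λ=-12 ⇒ h* = (16/7)/12 = 0.1905.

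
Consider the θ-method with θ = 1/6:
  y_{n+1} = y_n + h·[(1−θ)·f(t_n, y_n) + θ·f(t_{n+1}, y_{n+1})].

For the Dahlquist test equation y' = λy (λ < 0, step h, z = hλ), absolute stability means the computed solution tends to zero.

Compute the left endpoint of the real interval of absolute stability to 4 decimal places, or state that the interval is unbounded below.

Set f=λy, z=hλ:
  y_{n+1} = y_n + z·[5/6·y_n + 1/6·y_{n+1}] ⇒ (1 − 1/6z)y_{n+1} = (1 + 5/6z)y_n
  so R(z) = (1 + 5/6z)/(1 − 1/6z).

Solve |R(x)|<1 on ℝ⁻.
x=-0.74: |R|=0.3412
R=−1: 1+5/6x = −1+1/6x ⇒ -2/3x=2 ⇒ x=2/(-2/3)=-3.0000
Confirm numerically:
  x=-2.694: |R|=0.85921 <1
  x=-2.184: |R|=0.60117 <1
  x=-2.073: |R|=0.54069 <1
  x=-3.257: |R|=1.11105 >1
  x=-3.135: |R|=1.05911 >1
Interval (-3.0000, 0).

z* = -3.0000.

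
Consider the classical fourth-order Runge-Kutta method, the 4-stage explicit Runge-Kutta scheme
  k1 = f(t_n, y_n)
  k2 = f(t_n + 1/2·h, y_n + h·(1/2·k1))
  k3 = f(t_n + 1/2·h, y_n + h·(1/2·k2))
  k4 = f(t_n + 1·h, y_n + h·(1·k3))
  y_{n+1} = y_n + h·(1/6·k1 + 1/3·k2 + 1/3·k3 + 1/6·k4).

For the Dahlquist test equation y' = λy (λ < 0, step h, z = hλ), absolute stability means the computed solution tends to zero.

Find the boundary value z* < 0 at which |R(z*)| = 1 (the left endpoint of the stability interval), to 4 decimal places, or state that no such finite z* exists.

Set f=λy, z=hλ:
  order 4, 4-stage ⇒ R(z)=1+z+z^2/2+z^3/6+z^4/24
  (e.g. R(-1.4)=0.28273, |R|=0.28273)

Boundary: |R(x)|=1, x<0.
x=-1.4: |R|=0.2827
|R(-2.6)|=0.7547 |R(-1.85)|=0.2940 |R(-0.74)|=0.4788
Bisect:
  x_lo=-3.2753 |R|=2.0276  x_hi=-0.2358 |R|=0.7899
  mid=-1.75558 |R|=0.27945 →hi
  mid=-2.51545 |R|=0.66377 →hi
  mid=-2.89539 |R|=1.17909 →lo
  mid=-2.70542 |R|=0.88611 →hi
  mid=-2.80041 |R|=1.02303 →lo
  mid=-2.75292 |R|=0.95227 →hi
  mid=-2.77666 |R|=0.98707 →hi
  mid=-2.78854 |R|=1.00490 →lo
  mid=-2.78260 |R|=0.99595 →hi
  mid=-2.78557 |R|=1.00041 →lo
  ...
  [-2.78538,-2.78520] ⇒ x*=-2.7853
Stable set (-2.7853, 0).

z* = -2.7853.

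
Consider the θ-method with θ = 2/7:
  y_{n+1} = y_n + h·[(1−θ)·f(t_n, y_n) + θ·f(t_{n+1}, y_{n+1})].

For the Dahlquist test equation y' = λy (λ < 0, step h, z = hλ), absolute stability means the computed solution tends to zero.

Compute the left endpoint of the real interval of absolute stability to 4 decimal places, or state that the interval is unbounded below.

Test eqn y'=λy, z=hλ:
  y_{n+1} = y_n + z·[5/7·y_n + 2/7·y_{n+1}] ⇒ (1 − 2/7z)y_{n+1} = (1 + 5/7z)y_n
  R(z) = (1 + 5/7z)/(1 − 2/7z).

Find x<0 with |R(x)|<1.
x=-0.88: |R|=0.2968
R=−1: 1+5/7x = −1+2/7x ⇒ -3/7x=2 ⇒ x=2/(-3/7)=-4.6667
Confirm numerically:
  x=-4.364: |R|=0.94227 <1
  x=-4.134: |R|=0.89534 <1
  x=-3.997: |R|=0.86601 <1
  x=-3.637: |R|=0.78359 <1
  x=-5.147: |R|=1.08332 >1
  x=-5.057: |R|=1.06842 >1
  x=-4.809: |R|=1.02570 >1
Stable set (-4.6667, 0).

left endpoint -4.6667.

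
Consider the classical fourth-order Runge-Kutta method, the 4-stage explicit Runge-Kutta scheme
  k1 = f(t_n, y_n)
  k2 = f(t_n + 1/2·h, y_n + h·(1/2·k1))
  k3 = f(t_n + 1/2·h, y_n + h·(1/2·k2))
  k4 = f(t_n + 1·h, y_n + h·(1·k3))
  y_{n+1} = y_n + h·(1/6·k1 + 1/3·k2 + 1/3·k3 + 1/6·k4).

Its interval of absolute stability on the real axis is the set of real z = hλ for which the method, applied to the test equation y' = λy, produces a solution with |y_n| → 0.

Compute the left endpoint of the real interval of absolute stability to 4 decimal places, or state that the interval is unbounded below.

Set f=λy, z=hλ:
  order 4, 4-stage ⇒ R(z)=1+z+z^2/2+z^3/6+z^4/24
  (e.g. R(-0.87)=0.42257, |R|=0.42257)

Find x<0 with |R(x)|<1.
x=-0.87: |R|=0.4226
|R(-1.71)|=0.2749 |R(-1.1)|=0.3442 |R(-0.79)|=0.4561
Bisect:
  x_lo=-3.1085 |R|=1.6072  x_hi=-0.3549 |R|=0.7013
  mid=-1.73172 |R|=0.27689 →hi
  mid=-2.42011 |R|=0.57528 →hi
  mid=-2.76431 |R|=0.96882 →hi
  mid=-2.93641 |R|=1.25279 →lo
  mid=-2.85036 |R|=1.10261 →lo
  mid=-2.80733 |R|=1.03374 →lo
  mid=-2.78582 |R|=1.00080 →lo
  mid=-2.77507 |R|=0.98469 →hi
  mid=-2.78044 |R|=0.99271 →hi
  ...
  [-2.78532,-2.78515] ⇒ x*=-2.7853
Stable set (-2.7853, 0).

z* = -2.7853.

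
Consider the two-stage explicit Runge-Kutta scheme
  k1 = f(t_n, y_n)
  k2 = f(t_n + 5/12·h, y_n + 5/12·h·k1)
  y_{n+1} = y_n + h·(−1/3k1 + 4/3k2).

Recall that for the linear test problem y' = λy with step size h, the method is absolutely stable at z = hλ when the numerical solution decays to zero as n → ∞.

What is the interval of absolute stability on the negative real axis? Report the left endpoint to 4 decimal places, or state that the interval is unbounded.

z∈(-1.8000,0).

Test eqn y'=λy, z=hλ:
  k1=λy_n ⇒ h·k1=z·y_n;  k2=λ(1+5/12z)y_n ⇒ h·k2=z(1+5/12z)y_n
  y_{n+1}/y_n = 1 − 1/3z + 4/3z(1+5/12z) = 1 + z + 5/9z²
  so R(z) = 1 + z + 5/9z².

Find x<0 with |R(x)|<1.
x=-0.83: |R|=0.5527
R=1: x+5/9x²=0 ⇒ x=−9/5=-1.8000; min R=1−1/(4·5/9)=0.5500>−1
Confirm numerically:
  x=-1.093: |R|=0.57069 <1
  x=-1.051: |R|=0.56267 <1
  x=-1.009: |R|=0.55660 <1
  x=-0.837: |R|=0.55221 <1
  x=-2.300: |R|=1.63889 >1
  x=-2.049: |R|=1.28345 >1
  x=-1.913: |R|=1.12009 >1
Stable set (-1.8000, 0).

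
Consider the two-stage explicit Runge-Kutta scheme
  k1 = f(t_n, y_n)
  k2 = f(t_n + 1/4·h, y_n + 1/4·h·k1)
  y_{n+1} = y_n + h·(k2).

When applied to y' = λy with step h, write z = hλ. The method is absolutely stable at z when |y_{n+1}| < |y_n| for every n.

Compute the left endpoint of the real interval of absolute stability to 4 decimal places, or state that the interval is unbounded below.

z* = -4.0000.

Test eqn y'=λy, z=hλ:
  k1=λy_n ⇒ h·k1=z·y_n;  k2=λ(1+1/4z)y_n ⇒ h·k2=z(1+1/4z)y_n
  y_{n+1}/y_n = 1 + z(1+1/4z) = 1 + z + 1/4z²
  R(z) = 1 + z + 1/4z².

Boundary: |R(x)|=1, x<0.
x=-1.61: |R|=0.0380
R=1: x+1/4x²=0 ⇒ x=−4=-4.0000; min R=1−1/(4·1/4)=0.0000>−1
Confirm numerically:
  x=-3.378: |R|=0.47472 <1
  x=-3.173: |R|=0.34398 <1
  x=-2.893: |R|=0.19936 <1
  x=-2.264: |R|=0.01742 <1
  x=-4.457: |R|=1.50921 >1
  x=-4.434: |R|=1.48109 >1
Stable set (-4.0000, 0).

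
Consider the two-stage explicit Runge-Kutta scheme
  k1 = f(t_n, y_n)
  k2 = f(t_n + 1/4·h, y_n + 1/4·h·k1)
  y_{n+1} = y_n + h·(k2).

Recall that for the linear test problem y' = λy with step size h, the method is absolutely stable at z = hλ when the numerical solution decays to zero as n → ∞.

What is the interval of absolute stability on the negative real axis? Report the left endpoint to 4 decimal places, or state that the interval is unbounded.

On y'=λy, z=hλ:
  k1=λy_n ⇒ h·k1=z·y_n;  k2=λ(1+1/4z)y_n ⇒ h·k2=z(1+1/4z)y_n
  y_{n+1}/y_n = 1 + z(1+1/4z) = 1 + z + 1/4z²
  Hence R(z) = 1 + z + 1/4z².

Need |R(x)|<1, x<0.
x=-1.4: |R|=0.0900
R=1: x+1/4x²=0 ⇒ x=−4=-4.0000; min R=1−1/(4·1/4)=0.0000>−1
Confirm numerically:
  x=-3.677: |R|=0.70308 <1
  x=-3.554: |R|=0.60373 <1
  x=-3.531: |R|=0.58599 <1
  x=-3.058: |R|=0.27984 <1
  x=-4.548: |R|=1.62308 >1
  x=-4.392: |R|=1.43042 >1
Interval (-4.0000, 0).

(-4.0000, 0).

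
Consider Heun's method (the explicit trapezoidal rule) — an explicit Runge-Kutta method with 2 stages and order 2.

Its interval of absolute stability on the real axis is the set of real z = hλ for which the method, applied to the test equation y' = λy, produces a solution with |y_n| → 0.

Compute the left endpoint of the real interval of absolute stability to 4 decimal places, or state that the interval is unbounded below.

With y'=λy (z=hλ):
  order 2, 2-stage ⇒ R(z)=1+z+z^2/2
  (e.g. R(-1.14)=0.50980, |R|=0.50980)

Boundary: |R(x)|=1, x<0.
x=-1.14: |R|=0.5098
|R(-2.38)|=1.4522 |R(-1.62)|=0.6922 |R(-1.36)|=0.5648
Bisect:
  x_lo=-2.4648 |R|=1.5728  x_hi=-0.3571 |R|=0.7067
  mid=-1.41093 |R|=0.58443 →hi
  mid=-1.93786 |R|=0.93979 →hi
  mid=-2.20133 |R|=1.22160 →lo
  mid=-2.06960 |R|=1.07202 →lo
  mid=-2.00373 |R|=1.00374 →lo
  mid=-1.97080 |R|=0.97122 →hi
  mid=-1.98726 |R|=0.98734 →hi
  mid=-1.99550 |R|=0.99551 →hi
  mid=-1.99961 |R|=0.99961 →hi
  ...
  [-2.00013,-2.00000] ⇒ x*=-2.0000
Interval (-2.0000, 0).

z* = -2.0000.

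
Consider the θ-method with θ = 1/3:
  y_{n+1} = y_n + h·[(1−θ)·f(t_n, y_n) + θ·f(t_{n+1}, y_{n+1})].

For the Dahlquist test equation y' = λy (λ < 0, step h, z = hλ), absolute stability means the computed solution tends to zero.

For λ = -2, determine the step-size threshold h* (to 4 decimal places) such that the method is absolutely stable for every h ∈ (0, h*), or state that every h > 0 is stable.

(-6.0000,0); λ=-2 ⇒ h* = (6)/2 = 3.0000.

With y'=λy (z=hλ):
  y_{n+1} = y_n + z·[2/3·y_n + 1/3·y_{n+1}] ⇒ (1 − 1/3z)y_{n+1} = (1 + 2/3z)y_n
  ⇒ R(z) = (1 + 2/3z)/(1 − 1/3z).

Find x<0 with |R(x)|<1.
x=-0.64: |R|=0.4725
R=−1: 1+2/3x = −1+1/3x ⇒ -1/3x=2 ⇒ x=2/(-1/3)=-6.0000
Confirm numerically:
  x=-5.545: |R|=0.94675 <1
  x=-4.596: |R|=0.81517 <1
  x=-3.613: |R|=0.63904 <1
  x=-3.357: |R|=0.58424 <1
  x=-6.484: |R|=1.05103 >1
  x=-6.358: |R|=1.03826 >1
So |R|<1 on (-6.0000, 0).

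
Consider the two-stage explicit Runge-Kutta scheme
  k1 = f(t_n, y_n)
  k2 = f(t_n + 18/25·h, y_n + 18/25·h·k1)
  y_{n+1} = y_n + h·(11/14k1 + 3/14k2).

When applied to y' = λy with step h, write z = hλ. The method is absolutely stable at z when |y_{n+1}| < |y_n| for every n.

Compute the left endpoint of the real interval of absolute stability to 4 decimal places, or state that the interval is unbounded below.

On y'=λy, z=hλ:
  k1=λy_n ⇒ h·k1=z·y_n;  k2=λ(1+18/25z)y_n ⇒ h·k2=z(1+18/25z)y_n
  y_{n+1}/y_n = 1 + 11/14z + 3/14z(1+18/25z) = 1 + z + 27/175z²
  so R(z) = 1 + z + 27/175z².

Boundary: |R(x)|=1, x<0.
x=-1.43: |R|=0.1145
R=1: x+27/175x²=0 ⇒ x=−175/27=-6.4815; min R=1−1/(4·27/175)=-0.6204>−1
Confirm numerically:
  x=-5.549: |R|=0.20167 <1
  x=-4.189: |R|=0.48164 <1
  x=-3.016: |R|=0.61258 <1
  x=-6.925: |R|=1.47387 >1
  x=-6.906: |R|=1.45232 >1
  x=-6.678: |R|=1.20248 >1
Interval (-6.4815, 0).

z* = -6.4815.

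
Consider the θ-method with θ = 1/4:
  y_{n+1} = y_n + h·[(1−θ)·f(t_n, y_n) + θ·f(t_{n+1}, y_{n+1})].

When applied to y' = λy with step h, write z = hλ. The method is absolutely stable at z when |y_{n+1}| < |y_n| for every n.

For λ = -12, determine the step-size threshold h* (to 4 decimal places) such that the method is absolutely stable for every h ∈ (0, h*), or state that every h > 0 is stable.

Set f=λy, z=hλ:
  y_{n+1} = y_n + z·[3/4·y_n + 1/4·y_{n+1}] ⇒ (1 − 1/4z)y_{n+1} = (1 + 3/4z)y_n
  Hence R(z) = (1 + 3/4z)/(1 − 1/4z).

Find x<0 with |R(x)|<1.
x=-1.59: |R|=0.1377
R=−1: 1+3/4x = −1+1/4x ⇒ -1/2x=2 ⇒ x=2/(-1/2)=-4.0000
Confirm numerically:
  x=-3.918: |R|=0.97929 <1
  x=-3.589: |R|=0.89169 <1
  x=-2.589: |R|=0.57171 <1
  x=-2.450: |R|=0.51938 <1
  x=-4.239: |R|=1.05802 >1
  x=-4.215: |R|=1.05234 >1
Stable set (-4.0000, 0).

(-4.0000,0); λ=-12 ⇒ h* = (4)/12 = 0.3333.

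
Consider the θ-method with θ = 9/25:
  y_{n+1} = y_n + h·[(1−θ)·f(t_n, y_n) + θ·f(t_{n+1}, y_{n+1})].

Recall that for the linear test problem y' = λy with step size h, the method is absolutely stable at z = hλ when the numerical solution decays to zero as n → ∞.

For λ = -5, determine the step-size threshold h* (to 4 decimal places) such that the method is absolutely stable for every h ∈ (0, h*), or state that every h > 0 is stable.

Set f=λy, z=hλ:
  y_{n+1} = y_n + z·[16/25·y_n + 9/25·y_{n+1}] ⇒ (1 − 9/25z)y_{n+1} = (1 + 16/25z)y_n
  ⇒ R(z) = (1 + 16/25z)/(1 − 9/25z).

Need |R(x)|<1, x<0.
x=-1.63: |R|=0.0272
R=−1: 1+16/25x = −1+9/25x ⇒ -7/25x=2 ⇒ x=2/(-7/25)=-7.1429
Confirm numerically:
  x=-6.568: |R|=0.95216 <1
  x=-5.832: |R|=0.88158 <1
  x=-5.209: |R|=0.81167 <1
  x=-3.342: |R|=0.51694 <1
  x=-7.633: |R|=1.03662 >1
  x=-7.165: |R|=1.00173 >1
Stable set (-7.1429, 0).

(-7.1429,0); λ=-5 ⇒ h* = (50/7)/5 = 1.4286.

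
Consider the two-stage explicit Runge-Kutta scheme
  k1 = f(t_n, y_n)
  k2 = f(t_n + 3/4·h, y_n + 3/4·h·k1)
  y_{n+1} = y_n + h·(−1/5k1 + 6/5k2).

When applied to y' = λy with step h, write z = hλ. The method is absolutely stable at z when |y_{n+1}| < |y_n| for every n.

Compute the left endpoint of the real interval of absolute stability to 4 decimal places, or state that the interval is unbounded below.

Set f=λy, z=hλ:
  k1=λy_n ⇒ h·k1=z·y_n;  k2=λ(1+3/4z)y_n ⇒ h·k2=z(1+3/4z)y_n
  y_{n+1}/y_n = 1 − 1/5z + 6/5z(1+3/4z) = 1 + z + 9/10z²
  Hence R(z) = 1 + z + 9/10z².

Boundary: |R(x)|=1, x<0.
x=-0.8: |R|=0.7760
R=1: x+9/10x²=0 ⇒ x=−10/9=-1.1111; min R=1−1/(4·9/10)=0.7222>−1
Confirm numerically:
  x=-0.762: |R|=0.76058 <1
  x=-0.744: |R|=0.75418 <1
  x=-0.539: |R|=0.72247 <1
  x=-0.471: |R|=0.72866 <1
  x=-1.667: |R|=1.83400 >1
  x=-1.225: |R|=1.12556 >1
  x=-1.210: |R|=1.10769 >1
Interval (-1.1111, 0).

z* = -1.1111.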